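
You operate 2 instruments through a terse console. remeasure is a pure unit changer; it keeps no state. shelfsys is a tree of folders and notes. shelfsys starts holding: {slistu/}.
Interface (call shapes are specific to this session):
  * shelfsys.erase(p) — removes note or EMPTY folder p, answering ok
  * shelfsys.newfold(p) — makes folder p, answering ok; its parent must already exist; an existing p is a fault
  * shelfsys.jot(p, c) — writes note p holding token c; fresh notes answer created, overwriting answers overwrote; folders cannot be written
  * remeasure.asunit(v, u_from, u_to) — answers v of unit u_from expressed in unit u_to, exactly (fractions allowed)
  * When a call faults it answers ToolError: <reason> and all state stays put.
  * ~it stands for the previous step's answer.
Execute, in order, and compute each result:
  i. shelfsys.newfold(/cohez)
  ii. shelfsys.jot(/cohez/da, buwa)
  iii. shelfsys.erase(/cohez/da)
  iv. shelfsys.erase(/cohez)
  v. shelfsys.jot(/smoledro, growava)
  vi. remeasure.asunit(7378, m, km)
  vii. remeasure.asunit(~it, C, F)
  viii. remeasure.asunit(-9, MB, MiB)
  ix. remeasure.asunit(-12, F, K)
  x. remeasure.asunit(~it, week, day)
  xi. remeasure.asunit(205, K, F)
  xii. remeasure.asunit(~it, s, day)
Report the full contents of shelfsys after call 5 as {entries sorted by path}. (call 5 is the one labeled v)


Invoking shelfsys.newfold using /cohez, — result: ok.
Using shelfsys.jot using /cohez/da, buwa, → created.
Then shelfsys.erase using /cohez/da, yielding ok.
Invoking shelfsys.erase using /cohez, and get ok.
Now I run shelfsys.jot using /smoledro, growava, and see created.
I invoke remeasure.asunit using 7378, m, km, and see 3689/500.
Next I call remeasure.asunit using ~it, C, F: 113201/2500.
I call remeasure.asunit using -9, MB, MiB, and see -140625/16384.
Then remeasure.asunit using -12, F, K, and observe 44767/180.
I run remeasure.asunit using ~it, week, day, which returns 313369/180.
I invoke remeasure.asunit using 205, K, F: -9067/100.
I use remeasure.asunit using ~it, s, day, yielding -9067/8640000.

Answer: {slistu/, smoledro=growava}


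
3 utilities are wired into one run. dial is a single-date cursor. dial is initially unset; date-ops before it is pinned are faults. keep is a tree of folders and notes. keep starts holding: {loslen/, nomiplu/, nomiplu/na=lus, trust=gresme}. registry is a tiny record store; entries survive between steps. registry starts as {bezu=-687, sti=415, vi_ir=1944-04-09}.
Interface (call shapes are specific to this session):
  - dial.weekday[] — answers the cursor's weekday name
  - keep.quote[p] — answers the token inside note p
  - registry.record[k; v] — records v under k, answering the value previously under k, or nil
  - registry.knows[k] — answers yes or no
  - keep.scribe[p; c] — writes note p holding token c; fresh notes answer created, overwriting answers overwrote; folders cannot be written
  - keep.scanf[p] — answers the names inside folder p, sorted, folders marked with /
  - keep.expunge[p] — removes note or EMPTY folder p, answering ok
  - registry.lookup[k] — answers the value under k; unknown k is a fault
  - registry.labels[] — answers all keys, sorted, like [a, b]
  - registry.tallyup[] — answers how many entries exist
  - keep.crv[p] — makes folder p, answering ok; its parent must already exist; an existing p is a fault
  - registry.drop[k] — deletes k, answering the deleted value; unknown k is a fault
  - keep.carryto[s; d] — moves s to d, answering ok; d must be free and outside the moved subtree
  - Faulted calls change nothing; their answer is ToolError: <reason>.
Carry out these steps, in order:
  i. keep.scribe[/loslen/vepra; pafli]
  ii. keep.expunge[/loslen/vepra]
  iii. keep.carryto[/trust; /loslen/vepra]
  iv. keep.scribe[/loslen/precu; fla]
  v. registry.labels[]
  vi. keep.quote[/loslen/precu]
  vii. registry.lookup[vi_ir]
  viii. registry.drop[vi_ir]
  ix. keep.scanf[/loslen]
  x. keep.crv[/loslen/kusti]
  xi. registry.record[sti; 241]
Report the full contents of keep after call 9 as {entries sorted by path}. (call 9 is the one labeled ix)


;; 1. scribe(p=/loslen/vepra, c=pafli) == created
;; 2. expunge(p=/loslen/vepra) == ok
;; 3. carryto(s=/trust, d=/loslen/vepra) == ok
;; 4. scribe(p=/loslen/precu, c=fla) == created
;; 5. labels() == [bezu, sti, vi_ir]
;; 6. quote(p=/loslen/precu) == fla
;; 7. lookup(k=vi_ir) == 1944-04-09
;; 8. drop(k=vi_ir) == 1944-04-09
;; 9. scanf(p=/loslen) == [precu, vepra]
;; 10. crv(p=/loslen/kusti) == ok
;; 11. record(k=sti, v=241) == 415

Answer: {loslen/, loslen/precu=fla, loslen/vepra=gresme, nomiplu/, nomiplu/na=lus}


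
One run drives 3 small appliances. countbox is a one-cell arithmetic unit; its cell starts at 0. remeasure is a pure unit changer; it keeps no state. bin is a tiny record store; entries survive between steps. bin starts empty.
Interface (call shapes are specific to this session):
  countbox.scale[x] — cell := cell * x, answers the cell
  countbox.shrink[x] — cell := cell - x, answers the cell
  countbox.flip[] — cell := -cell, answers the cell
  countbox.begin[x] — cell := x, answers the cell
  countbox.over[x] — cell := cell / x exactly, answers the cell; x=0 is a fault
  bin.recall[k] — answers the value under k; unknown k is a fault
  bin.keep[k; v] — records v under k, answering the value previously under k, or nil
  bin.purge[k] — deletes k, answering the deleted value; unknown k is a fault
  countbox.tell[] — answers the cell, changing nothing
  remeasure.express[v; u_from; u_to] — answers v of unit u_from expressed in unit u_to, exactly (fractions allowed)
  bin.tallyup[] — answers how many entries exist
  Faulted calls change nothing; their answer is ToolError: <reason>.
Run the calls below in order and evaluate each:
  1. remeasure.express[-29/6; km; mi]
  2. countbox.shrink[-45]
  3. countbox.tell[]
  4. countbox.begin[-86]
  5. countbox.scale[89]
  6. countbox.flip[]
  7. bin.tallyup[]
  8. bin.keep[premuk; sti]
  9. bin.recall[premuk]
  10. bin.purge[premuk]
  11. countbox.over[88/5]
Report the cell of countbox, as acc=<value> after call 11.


Answer: acc=19135/44

Derivation:
Calling remeasure.express on v=-29/6, u_from=km, u_to=mi, — result: -453125/150876.
I use countbox.shrink on x=-45, giving 45.
I try countbox.tell(), — result: 45.
Using countbox.begin on x=-86, → -86.
Then countbox.scale on x=89: -7654.
I try countbox.flip(), giving 7654.
Then bin.tallyup(), giving 0.
Calling bin.keep on k=premuk, v=sti, → nil.
Using bin.recall on k=premuk, → sti.
Then bin.purge on k=premuk, and get sti.
I use countbox.over on x=88/5, yielding 19135/44.


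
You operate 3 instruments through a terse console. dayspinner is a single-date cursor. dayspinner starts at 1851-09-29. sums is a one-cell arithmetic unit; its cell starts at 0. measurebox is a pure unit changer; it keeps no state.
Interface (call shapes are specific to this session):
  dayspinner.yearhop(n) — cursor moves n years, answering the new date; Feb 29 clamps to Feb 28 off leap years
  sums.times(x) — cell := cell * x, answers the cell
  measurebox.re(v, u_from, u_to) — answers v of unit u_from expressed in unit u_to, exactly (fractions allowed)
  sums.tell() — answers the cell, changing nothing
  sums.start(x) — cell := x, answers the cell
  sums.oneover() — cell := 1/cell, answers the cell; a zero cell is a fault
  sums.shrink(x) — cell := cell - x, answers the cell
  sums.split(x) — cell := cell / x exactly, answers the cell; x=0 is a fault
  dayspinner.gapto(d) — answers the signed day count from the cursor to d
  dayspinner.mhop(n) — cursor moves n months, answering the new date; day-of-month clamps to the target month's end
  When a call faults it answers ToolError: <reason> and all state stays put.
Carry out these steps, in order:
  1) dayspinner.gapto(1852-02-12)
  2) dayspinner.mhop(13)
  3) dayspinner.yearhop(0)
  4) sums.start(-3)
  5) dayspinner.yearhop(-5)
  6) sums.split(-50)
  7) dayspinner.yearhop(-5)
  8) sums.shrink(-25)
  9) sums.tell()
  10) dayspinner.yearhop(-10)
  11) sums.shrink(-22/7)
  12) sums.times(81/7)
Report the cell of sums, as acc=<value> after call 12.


Answer: acc=799551/2450

Derivation:
CALL gapto[d→1852-02-12]
RET  136
CALL mhop[n→13]
RET  1852-10-29
CALL yearhop[n→0]
RET  1852-10-29
CALL start[x→-3]
RET  -3
CALL yearhop[n→-5]
RET  1847-10-29
CALL split[x→-50]
RET  3/50
CALL yearhop[n→-5]
RET  1842-10-29
CALL shrink[x→-25]
RET  1253/50
CALL tell[]
RET  1253/50
CALL yearhop[n→-10]
RET  1832-10-29
CALL shrink[x→-22/7]
RET  9871/350
CALL times[x→81/7]
RET  799551/2450


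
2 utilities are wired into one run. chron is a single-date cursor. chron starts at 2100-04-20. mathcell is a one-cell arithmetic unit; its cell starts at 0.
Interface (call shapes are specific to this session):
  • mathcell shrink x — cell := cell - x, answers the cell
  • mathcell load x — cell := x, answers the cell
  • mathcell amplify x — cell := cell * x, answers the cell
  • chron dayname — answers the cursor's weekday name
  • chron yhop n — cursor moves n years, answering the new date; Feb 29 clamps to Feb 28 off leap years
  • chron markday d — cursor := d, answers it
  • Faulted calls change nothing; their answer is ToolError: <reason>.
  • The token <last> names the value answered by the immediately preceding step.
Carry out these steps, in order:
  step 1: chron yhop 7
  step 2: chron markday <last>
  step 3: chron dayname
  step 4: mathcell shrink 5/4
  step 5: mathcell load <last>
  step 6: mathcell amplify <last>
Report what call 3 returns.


Answer: Wednesday

Derivation:
I call chron yhop with n=7, — result: 2107-04-20.
Then chron markday with d=<last>, giving 2107-04-20.
Calling chron dayname, giving Wednesday.
Calling mathcell shrink with x=5/4: -5/4.
I call mathcell load with x=<last>, → -5/4.
Next I call mathcell amplify with x=<last>: 25/16.


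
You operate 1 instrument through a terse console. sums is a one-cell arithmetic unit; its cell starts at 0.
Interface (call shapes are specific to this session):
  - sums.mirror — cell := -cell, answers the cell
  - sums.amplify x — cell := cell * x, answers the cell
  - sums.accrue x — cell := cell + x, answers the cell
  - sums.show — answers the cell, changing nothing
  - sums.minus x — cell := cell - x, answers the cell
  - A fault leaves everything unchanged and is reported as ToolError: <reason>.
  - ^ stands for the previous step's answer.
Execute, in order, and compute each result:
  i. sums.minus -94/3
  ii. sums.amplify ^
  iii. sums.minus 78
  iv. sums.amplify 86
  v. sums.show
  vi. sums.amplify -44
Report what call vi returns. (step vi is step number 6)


% minus -94/3
:: 94/3
% amplify ^
:: 8836/9
% minus 78
:: 8134/9
% amplify 86
:: 699524/9
% show
:: 699524/9
% amplify -44
:: -30779056/9

Answer: -30779056/9


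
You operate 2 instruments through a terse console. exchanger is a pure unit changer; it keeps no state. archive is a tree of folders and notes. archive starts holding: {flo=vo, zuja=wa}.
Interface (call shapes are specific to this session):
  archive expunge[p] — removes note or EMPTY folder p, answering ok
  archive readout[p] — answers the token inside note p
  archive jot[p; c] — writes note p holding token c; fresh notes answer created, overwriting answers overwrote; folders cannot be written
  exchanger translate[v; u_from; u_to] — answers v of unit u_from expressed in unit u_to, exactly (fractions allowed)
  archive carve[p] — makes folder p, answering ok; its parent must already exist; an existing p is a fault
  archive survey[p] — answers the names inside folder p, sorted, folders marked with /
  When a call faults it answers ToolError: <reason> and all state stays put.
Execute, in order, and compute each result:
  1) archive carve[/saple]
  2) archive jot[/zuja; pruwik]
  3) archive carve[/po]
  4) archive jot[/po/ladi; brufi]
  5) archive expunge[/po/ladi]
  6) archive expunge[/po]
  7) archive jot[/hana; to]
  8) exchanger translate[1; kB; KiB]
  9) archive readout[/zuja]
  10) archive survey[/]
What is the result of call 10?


Answer: [flo, hana, saple/, zuja]

Derivation:
>> archive carve(p='/saple')
<< ok
>> archive jot(p='/zuja', c='pruwik')
<< overwrote
>> archive carve(p='/po')
<< ok
>> archive jot(p='/po/ladi', c='brufi')
<< created
>> archive expunge(p='/po/ladi')
<< ok
>> archive expunge(p='/po')
<< ok
>> archive jot(p='/hana', c='to')
<< created
>> exchanger translate(v='1', u_from='kB', u_to='KiB')
<< 125/128
>> archive readout(p='/zuja')
<< pruwik
>> archive survey(p='/')
<< [flo, hana, saple/, zuja]


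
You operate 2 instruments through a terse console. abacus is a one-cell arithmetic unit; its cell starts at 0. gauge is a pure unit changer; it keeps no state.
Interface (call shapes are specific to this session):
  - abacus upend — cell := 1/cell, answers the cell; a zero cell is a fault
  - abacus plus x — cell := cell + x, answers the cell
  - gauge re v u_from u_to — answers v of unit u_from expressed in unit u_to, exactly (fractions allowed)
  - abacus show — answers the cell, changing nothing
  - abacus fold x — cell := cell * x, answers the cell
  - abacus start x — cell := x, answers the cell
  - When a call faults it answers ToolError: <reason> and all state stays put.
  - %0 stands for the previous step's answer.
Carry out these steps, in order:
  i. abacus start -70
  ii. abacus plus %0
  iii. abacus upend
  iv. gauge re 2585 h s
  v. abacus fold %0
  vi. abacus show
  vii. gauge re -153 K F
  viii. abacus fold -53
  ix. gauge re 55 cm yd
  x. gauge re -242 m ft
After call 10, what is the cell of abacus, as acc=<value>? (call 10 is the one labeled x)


==> abacus start(-70)
<== -70
==> abacus plus(%0)
<== -140
==> abacus upend()
<== -1/140
==> gauge re(2585, h, s)
<== 9306000
==> abacus fold(%0)
<== -465300/7
==> abacus show()
<== -465300/7
==> gauge re(-153, K, F)
<== -73507/100
==> abacus fold(-53)
<== 24660900/7
==> gauge re(55, cm, yd)
<== 1375/2286
==> gauge re(-242, m, ft)
<== -302500/381

Answer: acc=24660900/7


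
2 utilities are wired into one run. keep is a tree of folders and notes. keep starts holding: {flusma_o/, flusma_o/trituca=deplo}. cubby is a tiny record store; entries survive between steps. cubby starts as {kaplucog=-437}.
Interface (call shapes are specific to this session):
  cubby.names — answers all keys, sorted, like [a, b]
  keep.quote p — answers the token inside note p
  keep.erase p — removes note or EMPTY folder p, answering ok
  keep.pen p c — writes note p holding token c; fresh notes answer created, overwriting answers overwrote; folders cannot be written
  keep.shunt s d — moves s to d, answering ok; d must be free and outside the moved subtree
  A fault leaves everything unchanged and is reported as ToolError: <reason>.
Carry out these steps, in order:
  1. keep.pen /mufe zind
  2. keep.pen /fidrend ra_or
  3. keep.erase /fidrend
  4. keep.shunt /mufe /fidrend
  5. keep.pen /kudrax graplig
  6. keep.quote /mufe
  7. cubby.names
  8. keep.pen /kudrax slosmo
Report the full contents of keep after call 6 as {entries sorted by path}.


I use keep.pen(p→/mufe, c→zind), yielding created.
I run keep.pen(p→/fidrend, c→ra_or), and observe created.
I invoke keep.erase(p→/fidrend), yielding ok.
Next I call keep.shunt(s→/mufe, d→/fidrend), which returns ok.
Calling keep.pen(p→/kudrax, c→graplig), which returns created.
I try keep.quote(p→/mufe), giving ToolError: not found.
Calling cubby.names, which returns [kaplucog].
Next I call keep.pen(p→/kudrax, c→slosmo), which returns overwrote.

Answer: {fidrend=zind, flusma_o/, flusma_o/trituca=deplo, kudrax=graplig}


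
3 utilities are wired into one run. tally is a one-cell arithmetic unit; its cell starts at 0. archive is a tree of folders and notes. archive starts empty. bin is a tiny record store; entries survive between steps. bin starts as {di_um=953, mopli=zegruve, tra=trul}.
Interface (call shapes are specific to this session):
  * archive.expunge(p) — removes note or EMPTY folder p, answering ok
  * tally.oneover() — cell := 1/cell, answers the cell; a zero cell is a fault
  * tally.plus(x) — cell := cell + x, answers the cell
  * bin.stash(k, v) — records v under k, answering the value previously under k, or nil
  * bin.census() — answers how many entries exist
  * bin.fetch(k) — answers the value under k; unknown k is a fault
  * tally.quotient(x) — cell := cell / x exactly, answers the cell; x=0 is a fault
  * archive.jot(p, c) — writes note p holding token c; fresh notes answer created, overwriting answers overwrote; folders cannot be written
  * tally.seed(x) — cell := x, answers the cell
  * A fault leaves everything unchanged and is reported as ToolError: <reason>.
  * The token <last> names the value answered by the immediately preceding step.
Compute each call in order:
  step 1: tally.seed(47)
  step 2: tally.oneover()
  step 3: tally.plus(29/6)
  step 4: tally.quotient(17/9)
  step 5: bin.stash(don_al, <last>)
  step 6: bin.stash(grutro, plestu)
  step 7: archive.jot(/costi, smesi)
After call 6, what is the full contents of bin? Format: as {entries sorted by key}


~$ seed x=47
:: 47
~$ oneover
:: 1/47
~$ plus x=29/6
:: 1369/282
~$ quotient x=17/9
:: 4107/1598
~$ stash k=don_al v=<last>
:: nil
~$ stash k=grutro v=plestu
:: nil
~$ jot p=/costi c=smesi
:: created

Answer: {di_um=953, don_al=4107/1598, grutro=plestu, mopli=zegruve, tra=trul}


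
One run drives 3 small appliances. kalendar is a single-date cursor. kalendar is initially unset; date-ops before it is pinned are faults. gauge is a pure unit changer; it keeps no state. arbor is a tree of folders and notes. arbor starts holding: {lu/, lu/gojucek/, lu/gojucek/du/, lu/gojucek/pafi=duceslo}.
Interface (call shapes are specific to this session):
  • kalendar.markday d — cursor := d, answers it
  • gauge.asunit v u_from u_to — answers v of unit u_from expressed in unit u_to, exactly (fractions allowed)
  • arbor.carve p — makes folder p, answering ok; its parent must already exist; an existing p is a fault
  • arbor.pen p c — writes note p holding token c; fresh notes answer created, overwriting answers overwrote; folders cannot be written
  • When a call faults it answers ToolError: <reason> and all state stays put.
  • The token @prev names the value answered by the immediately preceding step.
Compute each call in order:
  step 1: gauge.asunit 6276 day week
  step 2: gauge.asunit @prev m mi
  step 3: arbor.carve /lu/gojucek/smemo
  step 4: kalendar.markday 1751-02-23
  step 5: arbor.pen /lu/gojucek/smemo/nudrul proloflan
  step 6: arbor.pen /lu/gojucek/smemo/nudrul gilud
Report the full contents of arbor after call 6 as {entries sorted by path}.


Answer: {lu/, lu/gojucek/, lu/gojucek/du/, lu/gojucek/pafi=duceslo, lu/gojucek/smemo/, lu/gojucek/smemo/nudrul=gilud}

Derivation:
% gauge.asunit 6276 day week
[out] 6276/7
% gauge.asunit @prev m mi
[out] 65375/117348
% arbor.carve /lu/gojucek/smemo
[out] ok
% kalendar.markday 1751-02-23
[out] 1751-02-23
% arbor.pen /lu/gojucek/smemo/nudrul proloflan
[out] created
% arbor.pen /lu/gojucek/smemo/nudrul gilud
[out] overwrote


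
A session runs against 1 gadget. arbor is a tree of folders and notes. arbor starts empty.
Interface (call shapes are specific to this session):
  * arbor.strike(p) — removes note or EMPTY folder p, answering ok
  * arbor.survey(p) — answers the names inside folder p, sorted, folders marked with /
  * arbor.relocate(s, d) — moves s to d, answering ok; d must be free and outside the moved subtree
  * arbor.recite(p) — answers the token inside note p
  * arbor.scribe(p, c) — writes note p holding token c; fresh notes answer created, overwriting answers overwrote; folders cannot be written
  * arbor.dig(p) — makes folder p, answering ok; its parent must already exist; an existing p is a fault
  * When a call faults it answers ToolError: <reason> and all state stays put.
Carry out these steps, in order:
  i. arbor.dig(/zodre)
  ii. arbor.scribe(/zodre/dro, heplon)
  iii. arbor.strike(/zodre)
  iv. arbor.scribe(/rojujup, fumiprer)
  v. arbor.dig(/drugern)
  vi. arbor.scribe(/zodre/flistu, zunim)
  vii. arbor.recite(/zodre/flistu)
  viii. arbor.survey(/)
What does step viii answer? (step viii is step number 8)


[in] dig p: /zodre
= ok
[in] scribe p: /zodre/dro c: heplon
= created
[in] strike p: /zodre
= ToolError: not empty
[in] scribe p: /rojujup c: fumiprer
= created
[in] dig p: /drugern
= ok
[in] scribe p: /zodre/flistu c: zunim
= created
[in] recite p: /zodre/flistu
= zunim
[in] survey p: /
= [drugern/, rojujup, zodre/]

Answer: [drugern/, rojujup, zodre/]


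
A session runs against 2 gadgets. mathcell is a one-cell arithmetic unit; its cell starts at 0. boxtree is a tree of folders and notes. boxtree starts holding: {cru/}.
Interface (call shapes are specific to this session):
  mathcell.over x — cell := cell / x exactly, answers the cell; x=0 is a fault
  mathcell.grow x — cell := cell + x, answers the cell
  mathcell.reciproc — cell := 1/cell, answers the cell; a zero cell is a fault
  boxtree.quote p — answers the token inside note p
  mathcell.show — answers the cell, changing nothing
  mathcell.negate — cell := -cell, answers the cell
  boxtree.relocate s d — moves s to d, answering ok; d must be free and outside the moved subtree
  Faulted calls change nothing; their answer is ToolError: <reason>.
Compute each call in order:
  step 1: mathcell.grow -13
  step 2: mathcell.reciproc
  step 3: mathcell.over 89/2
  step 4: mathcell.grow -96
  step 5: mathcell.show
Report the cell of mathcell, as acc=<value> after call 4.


Answer: acc=-111074/1157

Derivation:
-> grow(x→-13)
<- -13
-> reciproc()
<- -1/13
-> over(x→89/2)
<- -2/1157
-> grow(x→-96)
<- -111074/1157
-> show()
<- -111074/1157


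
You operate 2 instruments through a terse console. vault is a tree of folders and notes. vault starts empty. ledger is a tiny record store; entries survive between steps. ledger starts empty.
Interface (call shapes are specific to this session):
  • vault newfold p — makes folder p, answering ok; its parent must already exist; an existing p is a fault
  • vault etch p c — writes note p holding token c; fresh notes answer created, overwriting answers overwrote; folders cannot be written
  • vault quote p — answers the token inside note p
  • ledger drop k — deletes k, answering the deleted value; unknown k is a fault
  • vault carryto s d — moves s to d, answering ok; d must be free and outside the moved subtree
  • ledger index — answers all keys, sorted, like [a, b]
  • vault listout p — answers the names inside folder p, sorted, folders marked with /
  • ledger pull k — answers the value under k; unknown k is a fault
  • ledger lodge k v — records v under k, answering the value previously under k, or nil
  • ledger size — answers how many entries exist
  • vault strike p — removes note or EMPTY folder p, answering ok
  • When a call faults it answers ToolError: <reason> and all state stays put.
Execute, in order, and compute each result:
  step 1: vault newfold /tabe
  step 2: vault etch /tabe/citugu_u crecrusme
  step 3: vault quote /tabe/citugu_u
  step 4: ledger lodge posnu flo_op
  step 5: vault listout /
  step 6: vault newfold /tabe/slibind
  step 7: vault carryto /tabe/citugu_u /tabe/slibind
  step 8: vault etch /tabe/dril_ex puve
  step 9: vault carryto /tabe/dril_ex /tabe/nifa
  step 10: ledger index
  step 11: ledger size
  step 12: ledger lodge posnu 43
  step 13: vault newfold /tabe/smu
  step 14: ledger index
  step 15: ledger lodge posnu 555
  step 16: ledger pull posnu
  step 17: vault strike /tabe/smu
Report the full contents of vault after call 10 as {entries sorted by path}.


> vault newfold p→/tabe
  ok
> vault etch p→/tabe/citugu_u c→crecrusme
  created
> vault quote p→/tabe/citugu_u
  crecrusme
> ledger lodge k→posnu v→flo_op
  nil
> vault listout p→/
  [tabe/]
> vault newfold p→/tabe/slibind
  ok
> vault carryto s→/tabe/citugu_u d→/tabe/slibind
  ToolError: exists
> vault etch p→/tabe/dril_ex c→puve
  created
> vault carryto s→/tabe/dril_ex d→/tabe/nifa
  ok
> ledger index
  [posnu]
> ledger size
  1
> ledger lodge k→posnu v→43
  flo_op
> vault newfold p→/tabe/smu
  ok
> ledger index
  [posnu]
> ledger lodge k→posnu v→555
  43
> ledger pull k→posnu
  555
> vault strike p→/tabe/smu
  ok

Answer: {tabe/, tabe/citugu_u=crecrusme, tabe/nifa=puve, tabe/slibind/}


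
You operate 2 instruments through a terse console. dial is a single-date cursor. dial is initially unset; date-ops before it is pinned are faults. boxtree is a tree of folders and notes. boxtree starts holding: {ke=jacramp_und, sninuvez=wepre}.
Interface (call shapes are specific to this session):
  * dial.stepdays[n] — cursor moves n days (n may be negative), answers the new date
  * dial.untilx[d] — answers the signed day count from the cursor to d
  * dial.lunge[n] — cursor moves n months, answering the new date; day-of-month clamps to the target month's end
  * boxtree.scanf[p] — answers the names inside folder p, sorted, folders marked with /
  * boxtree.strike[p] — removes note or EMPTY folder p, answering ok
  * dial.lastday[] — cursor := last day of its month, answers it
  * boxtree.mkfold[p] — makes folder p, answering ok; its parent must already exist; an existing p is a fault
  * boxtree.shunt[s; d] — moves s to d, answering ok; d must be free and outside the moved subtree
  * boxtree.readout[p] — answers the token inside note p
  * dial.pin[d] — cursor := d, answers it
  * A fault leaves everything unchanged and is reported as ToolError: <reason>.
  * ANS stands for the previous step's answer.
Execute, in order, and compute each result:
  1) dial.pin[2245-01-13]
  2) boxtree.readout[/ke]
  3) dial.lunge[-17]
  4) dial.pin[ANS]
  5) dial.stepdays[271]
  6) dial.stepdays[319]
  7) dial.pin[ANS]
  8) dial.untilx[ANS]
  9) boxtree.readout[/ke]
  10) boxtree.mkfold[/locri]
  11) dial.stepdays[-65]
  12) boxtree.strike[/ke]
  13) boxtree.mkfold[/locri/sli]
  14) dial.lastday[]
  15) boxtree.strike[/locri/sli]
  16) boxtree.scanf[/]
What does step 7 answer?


-> dial.pin(d=2245-01-13)
<- 2245-01-13
-> boxtree.readout(p=/ke)
<- jacramp_und
-> dial.lunge(n=-17)
<- 2243-08-13
-> dial.pin(d=ANS)
<- 2243-08-13
-> dial.stepdays(n=271)
<- 2244-05-10
-> dial.stepdays(n=319)
<- 2245-03-25
-> dial.pin(d=ANS)
<- 2245-03-25
-> dial.untilx(d=ANS)
<- 0
-> boxtree.readout(p=/ke)
<- jacramp_und
-> boxtree.mkfold(p=/locri)
<- ok
-> dial.stepdays(n=-65)
<- 2245-01-19
-> boxtree.strike(p=/ke)
<- ok
-> boxtree.mkfold(p=/locri/sli)
<- ok
-> dial.lastday()
<- 2245-01-31
-> boxtree.strike(p=/locri/sli)
<- ok
-> boxtree.scanf(p=/)
<- [locri/, sninuvez]

Answer: 2245-03-25


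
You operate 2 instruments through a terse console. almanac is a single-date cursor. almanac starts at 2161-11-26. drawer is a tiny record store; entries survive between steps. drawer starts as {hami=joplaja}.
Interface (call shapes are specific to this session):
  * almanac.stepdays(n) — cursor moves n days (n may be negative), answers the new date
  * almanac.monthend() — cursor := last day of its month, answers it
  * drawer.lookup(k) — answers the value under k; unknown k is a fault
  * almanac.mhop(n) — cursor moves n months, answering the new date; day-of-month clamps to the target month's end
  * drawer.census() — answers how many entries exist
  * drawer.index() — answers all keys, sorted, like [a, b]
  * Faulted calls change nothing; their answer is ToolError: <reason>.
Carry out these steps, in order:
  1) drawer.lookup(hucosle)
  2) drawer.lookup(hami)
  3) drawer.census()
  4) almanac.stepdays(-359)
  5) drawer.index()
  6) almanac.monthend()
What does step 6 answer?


% lookup(hucosle) -> ToolError: no such key hucosle
% lookup(hami) -> joplaja
% census() -> 1
% stepdays(-359) -> 2160-12-02
% index() -> [hami]
% monthend() -> 2160-12-31

Answer: 2160-12-31


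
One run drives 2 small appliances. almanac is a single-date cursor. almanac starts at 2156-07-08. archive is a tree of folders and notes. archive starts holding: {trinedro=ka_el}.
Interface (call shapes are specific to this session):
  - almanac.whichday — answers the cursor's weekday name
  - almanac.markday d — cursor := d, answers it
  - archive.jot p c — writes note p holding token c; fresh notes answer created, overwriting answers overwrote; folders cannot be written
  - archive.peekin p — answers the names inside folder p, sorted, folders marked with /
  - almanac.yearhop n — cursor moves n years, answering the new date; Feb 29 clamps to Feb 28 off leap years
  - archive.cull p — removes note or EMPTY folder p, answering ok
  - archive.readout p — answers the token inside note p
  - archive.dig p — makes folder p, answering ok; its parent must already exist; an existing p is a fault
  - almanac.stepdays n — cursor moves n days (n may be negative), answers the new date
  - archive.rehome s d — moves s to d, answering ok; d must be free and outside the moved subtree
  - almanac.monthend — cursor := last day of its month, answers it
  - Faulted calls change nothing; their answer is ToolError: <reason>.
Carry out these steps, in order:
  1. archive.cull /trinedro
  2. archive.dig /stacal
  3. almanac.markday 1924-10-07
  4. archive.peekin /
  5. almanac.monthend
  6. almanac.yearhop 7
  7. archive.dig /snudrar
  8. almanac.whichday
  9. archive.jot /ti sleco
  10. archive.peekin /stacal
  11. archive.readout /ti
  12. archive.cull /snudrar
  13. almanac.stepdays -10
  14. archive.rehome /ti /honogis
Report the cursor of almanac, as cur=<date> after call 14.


$ archive.cull p=/trinedro
[out] ok
$ archive.dig p=/stacal
[out] ok
$ almanac.markday d=1924-10-07
[out] 1924-10-07
$ archive.peekin p=/
[out] [stacal/]
$ almanac.monthend
[out] 1924-10-31
$ almanac.yearhop n=7
[out] 1931-10-31
$ archive.dig p=/snudrar
[out] ok
$ almanac.whichday
[out] Saturday
$ archive.jot p=/ti c=sleco
[out] created
$ archive.peekin p=/stacal
[out] []
$ archive.readout p=/ti
[out] sleco
$ archive.cull p=/snudrar
[out] ok
$ almanac.stepdays n=-10
[out] 1931-10-21
$ archive.rehome s=/ti d=/honogis
[out] ok

Answer: cur=1931-10-21


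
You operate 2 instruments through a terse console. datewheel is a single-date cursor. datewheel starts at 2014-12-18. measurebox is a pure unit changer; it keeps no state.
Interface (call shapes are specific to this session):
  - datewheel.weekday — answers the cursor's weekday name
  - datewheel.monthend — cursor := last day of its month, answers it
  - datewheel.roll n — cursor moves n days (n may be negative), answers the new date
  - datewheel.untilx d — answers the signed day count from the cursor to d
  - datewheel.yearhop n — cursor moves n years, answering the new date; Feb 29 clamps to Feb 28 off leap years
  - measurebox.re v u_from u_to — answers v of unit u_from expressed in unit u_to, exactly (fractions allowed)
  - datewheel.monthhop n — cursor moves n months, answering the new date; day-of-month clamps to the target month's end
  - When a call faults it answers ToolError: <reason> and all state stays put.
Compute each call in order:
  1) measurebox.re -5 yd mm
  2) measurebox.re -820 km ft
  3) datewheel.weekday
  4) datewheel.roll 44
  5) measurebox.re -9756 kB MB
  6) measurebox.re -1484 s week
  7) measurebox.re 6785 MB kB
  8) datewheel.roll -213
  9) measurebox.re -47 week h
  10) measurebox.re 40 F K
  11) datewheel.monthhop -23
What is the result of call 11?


==> measurebox.re(v=-5, u_from=yd, u_to=mm)
<== -4572
==> measurebox.re(v=-820, u_from=km, u_to=ft)
<== -1025000000/381
==> datewheel.weekday()
<== Thursday
==> datewheel.roll(n=44)
<== 2015-01-31
==> measurebox.re(v=-9756, u_from=kB, u_to=MB)
<== -2439/250
==> measurebox.re(v=-1484, u_from=s, u_to=week)
<== -53/21600
==> measurebox.re(v=6785, u_from=MB, u_to=kB)
<== 6785000
==> datewheel.roll(n=-213)
<== 2014-07-02
==> measurebox.re(v=-47, u_from=week, u_to=h)
<== -7896
==> measurebox.re(v=40, u_from=F, u_to=K)
<== 49967/180
==> datewheel.monthhop(n=-23)
<== 2012-08-02

Answer: 2012-08-02


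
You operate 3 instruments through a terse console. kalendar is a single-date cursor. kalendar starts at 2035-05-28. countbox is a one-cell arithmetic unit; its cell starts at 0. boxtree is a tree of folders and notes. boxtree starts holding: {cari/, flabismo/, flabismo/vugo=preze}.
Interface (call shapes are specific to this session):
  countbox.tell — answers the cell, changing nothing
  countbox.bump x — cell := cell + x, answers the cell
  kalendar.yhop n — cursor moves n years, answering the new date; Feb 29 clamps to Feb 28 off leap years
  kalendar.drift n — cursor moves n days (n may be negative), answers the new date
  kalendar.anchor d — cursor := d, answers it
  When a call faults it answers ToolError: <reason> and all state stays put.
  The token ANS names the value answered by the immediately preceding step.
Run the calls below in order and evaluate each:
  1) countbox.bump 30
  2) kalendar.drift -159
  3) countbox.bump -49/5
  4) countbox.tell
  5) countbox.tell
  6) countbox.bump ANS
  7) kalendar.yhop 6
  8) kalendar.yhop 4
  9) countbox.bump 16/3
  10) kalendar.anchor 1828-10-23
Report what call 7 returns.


Answer: 2040-12-20

Derivation:
! bump(x→30) == 30
! drift(n→-159) == 2034-12-20
! bump(x→-49/5) == 101/5
! tell() == 101/5
! tell() == 101/5
! bump(x→ANS) == 202/5
! yhop(n→6) == 2040-12-20
! yhop(n→4) == 2044-12-20
! bump(x→16/3) == 686/15
! anchor(d→1828-10-23) == 1828-10-23


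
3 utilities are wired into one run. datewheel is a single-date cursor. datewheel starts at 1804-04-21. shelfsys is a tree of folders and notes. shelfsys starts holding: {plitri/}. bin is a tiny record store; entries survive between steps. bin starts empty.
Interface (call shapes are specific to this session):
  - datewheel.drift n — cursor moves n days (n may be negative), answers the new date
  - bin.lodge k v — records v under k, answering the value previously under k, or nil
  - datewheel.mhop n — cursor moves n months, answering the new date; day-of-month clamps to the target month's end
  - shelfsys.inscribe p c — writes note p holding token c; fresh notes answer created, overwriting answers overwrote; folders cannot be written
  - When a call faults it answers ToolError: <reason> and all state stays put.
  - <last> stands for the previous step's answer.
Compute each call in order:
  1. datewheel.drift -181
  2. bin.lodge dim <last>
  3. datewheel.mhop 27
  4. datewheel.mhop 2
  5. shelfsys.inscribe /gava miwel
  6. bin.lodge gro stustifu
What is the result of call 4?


Answer: 1806-03-23

Derivation:
I use datewheel.drift passing n='-181', and get 1803-10-23.
Now I run bin.lodge passing k='dim', v='<last>', and observe nil.
I try datewheel.mhop passing n='27': 1806-01-23.
I invoke datewheel.mhop passing n='2', yielding 1806-03-23.
Invoking shelfsys.inscribe passing p='/gava', c='miwel', → created.
I invoke bin.lodge passing k='gro', v='stustifu', yielding nil.


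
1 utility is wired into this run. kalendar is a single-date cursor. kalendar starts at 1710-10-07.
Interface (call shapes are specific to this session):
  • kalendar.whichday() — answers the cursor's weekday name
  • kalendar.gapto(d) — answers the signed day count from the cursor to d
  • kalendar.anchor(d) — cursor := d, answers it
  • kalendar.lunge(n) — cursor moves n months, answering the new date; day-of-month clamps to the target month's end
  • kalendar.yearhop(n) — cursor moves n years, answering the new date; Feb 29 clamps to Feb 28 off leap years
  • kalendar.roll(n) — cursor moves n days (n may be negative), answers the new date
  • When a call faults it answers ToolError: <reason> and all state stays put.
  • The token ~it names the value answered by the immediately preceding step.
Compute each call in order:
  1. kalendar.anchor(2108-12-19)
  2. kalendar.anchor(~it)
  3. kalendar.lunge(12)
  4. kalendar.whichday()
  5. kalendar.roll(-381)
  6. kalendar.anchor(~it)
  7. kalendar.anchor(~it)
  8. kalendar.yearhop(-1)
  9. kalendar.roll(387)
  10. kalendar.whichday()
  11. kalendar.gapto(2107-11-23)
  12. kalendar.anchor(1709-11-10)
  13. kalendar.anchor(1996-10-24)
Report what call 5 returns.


Answer: 2108-12-03

Derivation:
CALL kalendar.anchor[d→2108-12-19]
RET  2108-12-19
CALL kalendar.anchor[d→~it]
RET  2108-12-19
CALL kalendar.lunge[n→12]
RET  2109-12-19
CALL kalendar.whichday[]
RET  Thursday
CALL kalendar.roll[n→-381]
RET  2108-12-03
CALL kalendar.anchor[d→~it]
RET  2108-12-03
CALL kalendar.anchor[d→~it]
RET  2108-12-03
CALL kalendar.yearhop[n→-1]
RET  2107-12-03
CALL kalendar.roll[n→387]
RET  2108-12-24
CALL kalendar.whichday[]
RET  Monday
CALL kalendar.gapto[d→2107-11-23]
RET  -397
CALL kalendar.anchor[d→1709-11-10]
RET  1709-11-10
CALL kalendar.anchor[d→1996-10-24]
RET  1996-10-24


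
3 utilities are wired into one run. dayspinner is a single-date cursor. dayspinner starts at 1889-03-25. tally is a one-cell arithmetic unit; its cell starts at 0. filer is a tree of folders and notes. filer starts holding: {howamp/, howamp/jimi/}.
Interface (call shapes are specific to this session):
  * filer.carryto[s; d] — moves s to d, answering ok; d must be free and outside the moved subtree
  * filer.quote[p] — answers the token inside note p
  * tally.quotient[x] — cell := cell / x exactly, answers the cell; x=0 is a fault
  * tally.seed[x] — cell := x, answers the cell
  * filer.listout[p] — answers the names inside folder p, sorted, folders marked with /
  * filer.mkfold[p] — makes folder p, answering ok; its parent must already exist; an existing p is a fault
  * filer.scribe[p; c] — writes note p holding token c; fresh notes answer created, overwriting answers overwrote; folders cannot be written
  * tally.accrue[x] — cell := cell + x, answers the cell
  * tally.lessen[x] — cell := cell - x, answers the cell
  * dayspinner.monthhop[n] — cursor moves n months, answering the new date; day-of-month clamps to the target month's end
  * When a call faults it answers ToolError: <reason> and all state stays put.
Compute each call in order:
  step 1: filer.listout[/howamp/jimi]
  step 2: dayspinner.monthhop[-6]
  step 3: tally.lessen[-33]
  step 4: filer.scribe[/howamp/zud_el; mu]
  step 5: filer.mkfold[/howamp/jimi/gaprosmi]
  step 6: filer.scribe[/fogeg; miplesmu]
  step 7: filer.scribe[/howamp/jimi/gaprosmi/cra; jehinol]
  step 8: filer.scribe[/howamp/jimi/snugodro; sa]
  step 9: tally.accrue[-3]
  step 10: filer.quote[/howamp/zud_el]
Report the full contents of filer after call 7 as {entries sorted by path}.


CALL listout[/howamp/jimi]
RET  []
CALL monthhop[-6]
RET  1888-09-25
CALL lessen[-33]
RET  33
CALL scribe[/howamp/zud_el; mu]
RET  created
CALL mkfold[/howamp/jimi/gaprosmi]
RET  ok
CALL scribe[/fogeg; miplesmu]
RET  created
CALL scribe[/howamp/jimi/gaprosmi/cra; jehinol]
RET  created
CALL scribe[/howamp/jimi/snugodro; sa]
RET  created
CALL accrue[-3]
RET  30
CALL quote[/howamp/zud_el]
RET  mu

Answer: {fogeg=miplesmu, howamp/, howamp/jimi/, howamp/jimi/gaprosmi/, howamp/jimi/gaprosmi/cra=jehinol, howamp/zud_el=mu}


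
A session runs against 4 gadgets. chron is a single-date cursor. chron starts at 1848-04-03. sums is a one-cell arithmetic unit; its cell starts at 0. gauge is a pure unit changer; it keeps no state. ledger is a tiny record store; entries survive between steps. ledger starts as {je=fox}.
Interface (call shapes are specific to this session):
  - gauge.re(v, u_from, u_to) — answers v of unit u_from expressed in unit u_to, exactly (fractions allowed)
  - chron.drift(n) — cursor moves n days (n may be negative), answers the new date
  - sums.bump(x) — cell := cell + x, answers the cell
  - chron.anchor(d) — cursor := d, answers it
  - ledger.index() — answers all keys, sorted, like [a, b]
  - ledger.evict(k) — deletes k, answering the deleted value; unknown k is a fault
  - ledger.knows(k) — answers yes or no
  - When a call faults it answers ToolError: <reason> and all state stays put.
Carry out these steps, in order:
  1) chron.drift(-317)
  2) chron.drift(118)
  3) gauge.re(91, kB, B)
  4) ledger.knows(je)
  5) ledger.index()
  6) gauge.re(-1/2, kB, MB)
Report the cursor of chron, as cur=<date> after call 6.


Answer: cur=1847-09-17

Derivation:
Using drift with n→-317, and observe 1847-05-22.
Using drift with n→118, which returns 1847-09-17.
Then re with v→91, u_from→kB, u_to→B: 91000.
Calling knows with k→je: yes.
I invoke index, giving [je].
I try re with v→-1/2, u_from→kB, u_to→MB, and observe -1/2000.
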